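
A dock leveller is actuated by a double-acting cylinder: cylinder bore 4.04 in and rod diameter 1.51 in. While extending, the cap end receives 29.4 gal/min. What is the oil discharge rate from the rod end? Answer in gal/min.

Cap-side area A_cap = π/4 × (4.04 in)² = 12.82 in^2
Rod-side annular area A_ann = π/4 × (4.04² − 1.51²) = 11.03 in^2
Piston speed v = Q_in/A_cap; rod-end outflow Q_out = v × A_ann = Q_in × A_ann/A_cap.

Q_out ≈ 25.3 gal/min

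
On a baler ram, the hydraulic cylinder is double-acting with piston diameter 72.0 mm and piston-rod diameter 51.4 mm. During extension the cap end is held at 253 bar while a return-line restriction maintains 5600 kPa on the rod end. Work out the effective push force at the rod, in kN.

F ≈ 91.8 kN

Cap-side area A_cap = π/4 × (72.0 mm)² = 4072 mm^2
Rod-side annular area A_ann = π/4 × (72.0² − 51.4²) = 1997 mm^2
Net thrust = P_cap·A_cap − P_rod·A_ann = 103.0 kN − 11.18 kN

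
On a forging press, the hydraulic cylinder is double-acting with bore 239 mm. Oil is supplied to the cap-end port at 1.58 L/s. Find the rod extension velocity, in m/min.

v ≈ 2.11 m/min

Cap-side area A_cap = π/4 × (239 mm)² = 44860 mm^2
v = Q / A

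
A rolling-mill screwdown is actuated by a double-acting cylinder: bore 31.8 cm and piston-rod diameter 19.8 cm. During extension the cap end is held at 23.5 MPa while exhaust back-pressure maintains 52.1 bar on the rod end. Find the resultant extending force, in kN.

Cap-side area A_cap = π/4 × (31.8 cm)² = 794.2 cm^2
Rod-side annular area A_ann = π/4 × (31.8² − 19.8²) = 486.3 cm^2
Net thrust = P_cap·A_cap − P_rod·A_ann = 1866 kN − 253.4 kN

F ≈ 1610 kN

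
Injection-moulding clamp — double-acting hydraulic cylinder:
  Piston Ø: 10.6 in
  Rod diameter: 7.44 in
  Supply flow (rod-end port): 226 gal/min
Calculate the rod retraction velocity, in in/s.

v ≈ 19.4 in/s

Rod-side annular area A_ann = π/4 × (10.6² − 7.44²) = 44.77 in^2
Flow into the rod-end port fills the annular volume.
v = Q / A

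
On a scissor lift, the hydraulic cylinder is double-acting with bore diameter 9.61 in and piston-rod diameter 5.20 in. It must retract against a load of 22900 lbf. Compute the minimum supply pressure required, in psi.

Rod-side annular area A_ann = π/4 × (9.61² − 5.20²) = 51.30 in^2
Retraction: pressure acts on the annular area.
P = F / A = 22900 lbf / A

P ≈ 446 psi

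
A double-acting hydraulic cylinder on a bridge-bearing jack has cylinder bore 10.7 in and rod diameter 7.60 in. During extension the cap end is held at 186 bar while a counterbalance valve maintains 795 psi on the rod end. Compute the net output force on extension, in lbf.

Cap-side area A_cap = π/4 × (10.7 in)² = 89.92 in^2
Rod-side annular area A_ann = π/4 × (10.7² − 7.60²) = 44.56 in^2
Net thrust = P_cap·A_cap − P_rod·A_ann = 2.426e5 lbf − 35420 lbf

F ≈ 2.07e5 lbf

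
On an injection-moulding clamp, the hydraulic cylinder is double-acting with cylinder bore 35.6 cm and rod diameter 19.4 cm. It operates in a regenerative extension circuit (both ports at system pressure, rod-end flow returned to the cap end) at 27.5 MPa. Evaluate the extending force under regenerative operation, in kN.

F ≈ 813 kN

With equal pressure on both faces, forces on the annular region cancel; the net push is pressure × rod cross-section.
Rod cross-section A_rod = π/4 × (19.4 cm)² = 295.6 cm^2
F = P × A_rod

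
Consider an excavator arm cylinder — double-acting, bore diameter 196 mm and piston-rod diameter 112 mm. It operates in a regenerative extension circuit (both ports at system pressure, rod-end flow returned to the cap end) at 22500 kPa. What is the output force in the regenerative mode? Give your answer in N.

With equal pressure on both faces, forces on the annular region cancel; the net push is pressure × rod cross-section.
Rod cross-section A_rod = π/4 × (112 mm)² = 9852 mm^2
F = P × A_rod

F ≈ 2.22e5 N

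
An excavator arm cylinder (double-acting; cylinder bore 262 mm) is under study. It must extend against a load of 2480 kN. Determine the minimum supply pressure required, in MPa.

Cap-side area A_cap = π/4 × (262 mm)² = 53910 mm^2
P = F / A = 2480 kN / A

P ≈ 46.0 MPa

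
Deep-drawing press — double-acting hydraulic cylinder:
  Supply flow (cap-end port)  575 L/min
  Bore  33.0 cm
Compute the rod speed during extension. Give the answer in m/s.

Cap-side area A_cap = π/4 × (33.0 cm)² = 855.3 cm^2
v = Q / A

v ≈ 0.112 m/s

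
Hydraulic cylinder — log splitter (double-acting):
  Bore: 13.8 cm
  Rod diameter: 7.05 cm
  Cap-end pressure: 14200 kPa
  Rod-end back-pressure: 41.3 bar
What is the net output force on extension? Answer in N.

Cap-side area A_cap = π/4 × (13.8 cm)² = 149.6 cm^2
Rod-side annular area A_ann = π/4 × (13.8² − 7.05²) = 110.5 cm^2
Net thrust = P_cap·A_cap − P_rod·A_ann = 2.124e5 N − 45650 N

F ≈ 1.67e5 N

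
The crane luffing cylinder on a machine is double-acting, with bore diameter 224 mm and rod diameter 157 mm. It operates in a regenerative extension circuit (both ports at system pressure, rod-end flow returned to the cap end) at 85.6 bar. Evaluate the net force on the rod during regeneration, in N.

F ≈ 1.66e5 N

With equal pressure on both faces, forces on the annular region cancel; the net push is pressure × rod cross-section.
Rod cross-section A_rod = π/4 × (157 mm)² = 19360 mm^2
F = P × A_rod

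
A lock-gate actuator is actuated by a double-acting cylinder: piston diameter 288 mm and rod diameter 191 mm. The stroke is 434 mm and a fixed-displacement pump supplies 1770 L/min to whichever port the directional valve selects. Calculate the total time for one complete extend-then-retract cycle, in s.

Cap-side area A_cap = π/4 × (288 mm)² = 65140 mm^2
Rod-side annular area A_ann = π/4 × (288² − 191²) = 36490 mm^2
t_ext = A_cap·L/Q = 0.9584 s
t_ret = A_ann·L/Q = 0.5369 s
t_cycle = t_ext + t_ret

t ≈ 1.50 s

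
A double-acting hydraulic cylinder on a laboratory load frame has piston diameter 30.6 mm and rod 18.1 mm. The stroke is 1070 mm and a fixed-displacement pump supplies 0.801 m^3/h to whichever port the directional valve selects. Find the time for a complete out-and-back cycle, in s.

Cap-side area A_cap = π/4 × (30.6 mm)² = 735.4 mm^2
Rod-side annular area A_ann = π/4 × (30.6² − 18.1²) = 478.1 mm^2
t_ext = A_cap·L/Q = 3.537 s
t_ret = A_ann·L/Q = 2.299 s
t_cycle = t_ext + t_ret

t ≈ 5.84 s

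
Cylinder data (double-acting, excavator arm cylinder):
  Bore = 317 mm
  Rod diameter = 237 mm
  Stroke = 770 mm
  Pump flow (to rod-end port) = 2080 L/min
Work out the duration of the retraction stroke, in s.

t ≈ 0.773 s

Rod-side annular area A_ann = π/4 × (317² − 237²) = 34810 mm^2
Swept volume V = A × L; t = V / Q = A·L / Q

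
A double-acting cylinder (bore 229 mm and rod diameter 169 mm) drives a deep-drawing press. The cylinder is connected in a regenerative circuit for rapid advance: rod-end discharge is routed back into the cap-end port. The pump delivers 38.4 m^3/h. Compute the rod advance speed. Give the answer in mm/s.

v ≈ 476 mm/s

In regeneration the rod-end outflow joins the pump flow into the cap end, so the net volume the pump must supply per unit advance equals the rod cross-section area.
Rod cross-section A_rod = π/4 × (169 mm)² = 22430 mm^2
v = Q_pump / A_rod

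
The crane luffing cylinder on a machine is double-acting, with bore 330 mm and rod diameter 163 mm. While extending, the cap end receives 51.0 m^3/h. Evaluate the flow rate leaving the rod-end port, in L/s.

Cap-side area A_cap = π/4 × (330 mm)² = 85530 mm^2
Rod-side annular area A_ann = π/4 × (330² − 163²) = 64660 mm^2
Piston speed v = Q_in/A_cap; rod-end outflow Q_out = v × A_ann = Q_in × A_ann/A_cap.

Q_out ≈ 10.7 L/s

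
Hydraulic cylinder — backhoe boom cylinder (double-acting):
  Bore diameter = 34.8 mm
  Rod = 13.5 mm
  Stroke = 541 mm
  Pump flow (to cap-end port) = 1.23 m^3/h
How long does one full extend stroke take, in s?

Cap-side area A_cap = π/4 × (34.8 mm)² = 951.1 mm^2
Swept volume V = A × L; t = V / Q = A·L / Q

t ≈ 1.51 s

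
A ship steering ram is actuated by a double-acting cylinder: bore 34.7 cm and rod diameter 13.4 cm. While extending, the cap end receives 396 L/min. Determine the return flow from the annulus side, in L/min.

Cap-side area A_cap = π/4 × (34.7 cm)² = 945.7 cm^2
Rod-side annular area A_ann = π/4 × (34.7² − 13.4²) = 804.7 cm^2
Piston speed v = Q_in/A_cap; rod-end outflow Q_out = v × A_ann = Q_in × A_ann/A_cap.

Q_out ≈ 337 L/min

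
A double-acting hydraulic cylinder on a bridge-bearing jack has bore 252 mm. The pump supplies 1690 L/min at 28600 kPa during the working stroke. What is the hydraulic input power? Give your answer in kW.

W ≈ 806 kW

Hydraulic power = P × Q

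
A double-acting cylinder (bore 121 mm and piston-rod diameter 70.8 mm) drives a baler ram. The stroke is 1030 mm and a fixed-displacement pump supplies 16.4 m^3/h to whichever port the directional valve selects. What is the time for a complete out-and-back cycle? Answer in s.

t ≈ 4.31 s

Cap-side area A_cap = π/4 × (121 mm)² = 11500 mm^2
Rod-side annular area A_ann = π/4 × (121² − 70.8²) = 7562 mm^2
t_ext = A_cap·L/Q = 2.600 s
t_ret = A_ann·L/Q = 1.710 s
t_cycle = t_ext + t_ret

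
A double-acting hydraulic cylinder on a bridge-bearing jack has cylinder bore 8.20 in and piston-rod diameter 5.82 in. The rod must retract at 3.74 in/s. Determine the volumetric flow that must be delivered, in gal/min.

Q ≈ 25.5 gal/min

Rod-side annular area A_ann = π/4 × (8.20² − 5.82²) = 26.21 in^2
Q = A × v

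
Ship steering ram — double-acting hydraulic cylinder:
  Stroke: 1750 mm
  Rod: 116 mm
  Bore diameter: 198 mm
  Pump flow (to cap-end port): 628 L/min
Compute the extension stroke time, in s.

t ≈ 5.15 s

Cap-side area A_cap = π/4 × (198 mm)² = 30790 mm^2
Swept volume V = A × L; t = V / Q = A·L / Q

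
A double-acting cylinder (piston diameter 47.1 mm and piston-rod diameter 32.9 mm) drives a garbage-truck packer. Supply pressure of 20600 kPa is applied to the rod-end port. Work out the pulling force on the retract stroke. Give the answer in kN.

Rod-side annular area A_ann = π/4 × (47.1² − 32.9²) = 892.2 mm^2
On retraction the pressure acts on the annular area (bore minus rod).
F = P × A_ann

F ≈ 18.4 kN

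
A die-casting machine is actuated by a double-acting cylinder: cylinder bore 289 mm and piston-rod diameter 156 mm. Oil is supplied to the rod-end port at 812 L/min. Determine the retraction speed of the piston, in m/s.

Rod-side annular area A_ann = π/4 × (289² − 156²) = 46480 mm^2
Flow into the rod-end port fills the annular volume.
v = Q / A

v ≈ 0.291 m/s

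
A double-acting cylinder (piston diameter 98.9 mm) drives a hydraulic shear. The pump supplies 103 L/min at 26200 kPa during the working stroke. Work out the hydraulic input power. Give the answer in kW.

W ≈ 45.0 kW

Hydraulic power = P × Q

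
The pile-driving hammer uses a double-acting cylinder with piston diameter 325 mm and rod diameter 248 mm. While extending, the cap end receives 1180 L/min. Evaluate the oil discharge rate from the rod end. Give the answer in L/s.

Q_out ≈ 8.22 L/s

Cap-side area A_cap = π/4 × (325 mm)² = 82960 mm^2
Rod-side annular area A_ann = π/4 × (325² − 248²) = 34650 mm^2
Piston speed v = Q_in/A_cap; rod-end outflow Q_out = v × A_ann = Q_in × A_ann/A_cap.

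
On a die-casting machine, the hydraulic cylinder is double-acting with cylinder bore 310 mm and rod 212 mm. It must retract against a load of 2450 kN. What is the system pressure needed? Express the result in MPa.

Rod-side annular area A_ann = π/4 × (310² − 212²) = 40180 mm^2
Retraction: pressure acts on the annular area.
P = F / A = 2450 kN / A

P ≈ 61.0 MPa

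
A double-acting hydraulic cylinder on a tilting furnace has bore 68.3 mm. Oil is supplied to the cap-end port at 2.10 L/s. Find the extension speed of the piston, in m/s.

v ≈ 0.573 m/s

Cap-side area A_cap = π/4 × (68.3 mm)² = 3664 mm^2
v = Q / A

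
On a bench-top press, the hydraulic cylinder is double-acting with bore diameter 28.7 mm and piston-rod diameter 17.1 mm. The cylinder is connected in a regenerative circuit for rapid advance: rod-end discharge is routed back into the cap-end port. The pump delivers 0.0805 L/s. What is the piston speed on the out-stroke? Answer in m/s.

v ≈ 0.351 m/s

In regeneration the rod-end outflow joins the pump flow into the cap end, so the net volume the pump must supply per unit advance equals the rod cross-section area.
Rod cross-section A_rod = π/4 × (17.1 mm)² = 229.7 mm^2
v = Q_pump / A_rod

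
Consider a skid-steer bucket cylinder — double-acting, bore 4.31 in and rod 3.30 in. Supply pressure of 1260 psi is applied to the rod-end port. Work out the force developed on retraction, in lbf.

Rod-side annular area A_ann = π/4 × (4.31² − 3.30²) = 6.037 in^2
On retraction the pressure acts on the annular area (bore minus rod).
F = P × A_ann

F ≈ 7610 lbf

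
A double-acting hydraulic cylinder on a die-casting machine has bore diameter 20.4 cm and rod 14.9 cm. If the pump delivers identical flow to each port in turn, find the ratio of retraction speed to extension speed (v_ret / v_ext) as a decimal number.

v_ret/v_ext ≈ 2.14

Cap-side area A_cap = π/4 × (20.4 cm)² = 326.9 cm^2
Rod-side annular area A_ann = π/4 × (20.4² − 14.9²) = 152.5 cm^2
For equal Q, v ∝ 1/A, so v_ret/v_ext = A_cap/A_ann.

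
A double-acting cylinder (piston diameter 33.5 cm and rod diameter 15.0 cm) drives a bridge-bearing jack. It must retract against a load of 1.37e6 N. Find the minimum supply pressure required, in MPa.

P ≈ 19.4 MPa

Rod-side annular area A_ann = π/4 × (33.5² − 15.0²) = 704.7 cm^2
Retraction: pressure acts on the annular area.
P = F / A = 1.37e6 N / A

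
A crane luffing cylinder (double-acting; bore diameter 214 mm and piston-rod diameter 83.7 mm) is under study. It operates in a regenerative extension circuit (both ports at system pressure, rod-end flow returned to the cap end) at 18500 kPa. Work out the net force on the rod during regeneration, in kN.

With equal pressure on both faces, forces on the annular region cancel; the net push is pressure × rod cross-section.
Rod cross-section A_rod = π/4 × (83.7 mm)² = 5502 mm^2
F = P × A_rod

F ≈ 102 kN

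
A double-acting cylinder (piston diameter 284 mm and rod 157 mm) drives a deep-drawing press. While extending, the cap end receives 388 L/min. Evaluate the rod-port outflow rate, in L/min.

Q_out ≈ 269 L/min

Cap-side area A_cap = π/4 × (284 mm)² = 63350 mm^2
Rod-side annular area A_ann = π/4 × (284² − 157²) = 43990 mm^2
Piston speed v = Q_in/A_cap; rod-end outflow Q_out = v × A_ann = Q_in × A_ann/A_cap.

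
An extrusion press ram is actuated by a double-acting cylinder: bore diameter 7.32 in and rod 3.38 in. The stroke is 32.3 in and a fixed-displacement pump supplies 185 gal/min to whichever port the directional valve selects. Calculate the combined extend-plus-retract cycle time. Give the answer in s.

t ≈ 3.41 s

Cap-side area A_cap = π/4 × (7.32 in)² = 42.08 in^2
Rod-side annular area A_ann = π/4 × (7.32² − 3.38²) = 33.11 in^2
t_ext = A_cap·L/Q = 1.908 s
t_ret = A_ann·L/Q = 1.502 s
t_cycle = t_ext + t_ret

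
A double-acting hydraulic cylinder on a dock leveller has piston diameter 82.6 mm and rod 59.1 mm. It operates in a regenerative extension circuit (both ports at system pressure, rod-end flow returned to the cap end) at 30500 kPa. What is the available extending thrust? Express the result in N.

With equal pressure on both faces, forces on the annular region cancel; the net push is pressure × rod cross-section.
Rod cross-section A_rod = π/4 × (59.1 mm)² = 2743 mm^2
F = P × A_rod

F ≈ 83700 N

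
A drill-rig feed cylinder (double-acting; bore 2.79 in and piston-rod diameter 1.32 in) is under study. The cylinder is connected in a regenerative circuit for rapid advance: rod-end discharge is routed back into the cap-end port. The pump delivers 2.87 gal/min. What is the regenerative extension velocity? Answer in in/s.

In regeneration the rod-end outflow joins the pump flow into the cap end, so the net volume the pump must supply per unit advance equals the rod cross-section area.
Rod cross-section A_rod = π/4 × (1.32 in)² = 1.368 in^2
v = Q_pump / A_rod

v ≈ 8.07 in/s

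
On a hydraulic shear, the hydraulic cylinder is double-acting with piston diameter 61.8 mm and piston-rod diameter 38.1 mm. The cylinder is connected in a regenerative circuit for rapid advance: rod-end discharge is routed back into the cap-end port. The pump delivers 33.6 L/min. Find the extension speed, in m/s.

In regeneration the rod-end outflow joins the pump flow into the cap end, so the net volume the pump must supply per unit advance equals the rod cross-section area.
Rod cross-section A_rod = π/4 × (38.1 mm)² = 1140 mm^2
v = Q_pump / A_rod

v ≈ 0.491 m/s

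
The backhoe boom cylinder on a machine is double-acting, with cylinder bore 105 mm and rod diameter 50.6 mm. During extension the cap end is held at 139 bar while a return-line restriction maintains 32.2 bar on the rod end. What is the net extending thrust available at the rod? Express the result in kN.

Cap-side area A_cap = π/4 × (105 mm)² = 8659 mm^2
Rod-side annular area A_ann = π/4 × (105² − 50.6²) = 6648 mm^2
Net thrust = P_cap·A_cap − P_rod·A_ann = 120.4 kN − 21.41 kN

F ≈ 99.0 kN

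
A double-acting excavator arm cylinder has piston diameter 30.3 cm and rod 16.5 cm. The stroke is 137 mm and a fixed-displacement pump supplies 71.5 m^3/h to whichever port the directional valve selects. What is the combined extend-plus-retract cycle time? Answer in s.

t ≈ 0.847 s

Cap-side area A_cap = π/4 × (30.3 cm)² = 721.1 cm^2
Rod-side annular area A_ann = π/4 × (30.3² − 16.5²) = 507.2 cm^2
t_ext = A_cap·L/Q = 0.4974 s
t_ret = A_ann·L/Q = 0.3499 s
t_cycle = t_ext + t_ret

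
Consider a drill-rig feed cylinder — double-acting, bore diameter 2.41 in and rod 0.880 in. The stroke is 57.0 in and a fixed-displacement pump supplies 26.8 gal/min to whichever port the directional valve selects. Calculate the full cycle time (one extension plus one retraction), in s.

t ≈ 4.70 s

Cap-side area A_cap = π/4 × (2.41 in)² = 4.562 in^2
Rod-side annular area A_ann = π/4 × (2.41² − 0.880²) = 3.953 in^2
t_ext = A_cap·L/Q = 2.520 s
t_ret = A_ann·L/Q = 2.184 s
t_cycle = t_ext + t_ret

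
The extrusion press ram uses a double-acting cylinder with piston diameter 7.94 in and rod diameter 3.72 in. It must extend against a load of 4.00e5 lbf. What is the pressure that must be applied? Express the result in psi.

Cap-side area A_cap = π/4 × (7.94 in)² = 49.51 in^2
P = F / A = 4.00e5 lbf / A

P ≈ 8080 psi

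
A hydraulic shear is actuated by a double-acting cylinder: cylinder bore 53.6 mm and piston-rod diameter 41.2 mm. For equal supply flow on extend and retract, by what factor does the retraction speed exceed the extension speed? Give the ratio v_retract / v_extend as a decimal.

v_ret/v_ext ≈ 2.44

Cap-side area A_cap = π/4 × (53.6 mm)² = 2256 mm^2
Rod-side annular area A_ann = π/4 × (53.6² − 41.2²) = 923.3 mm^2
For equal Q, v ∝ 1/A, so v_ret/v_ext = A_cap/A_ann.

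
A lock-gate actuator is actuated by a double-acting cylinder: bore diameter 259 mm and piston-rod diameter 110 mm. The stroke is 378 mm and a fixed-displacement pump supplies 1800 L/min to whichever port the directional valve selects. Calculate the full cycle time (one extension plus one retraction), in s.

Cap-side area A_cap = π/4 × (259 mm)² = 52690 mm^2
Rod-side annular area A_ann = π/4 × (259² − 110²) = 43180 mm^2
t_ext = A_cap·L/Q = 0.6638 s
t_ret = A_ann·L/Q = 0.5441 s
t_cycle = t_ext + t_ret

t ≈ 1.21 s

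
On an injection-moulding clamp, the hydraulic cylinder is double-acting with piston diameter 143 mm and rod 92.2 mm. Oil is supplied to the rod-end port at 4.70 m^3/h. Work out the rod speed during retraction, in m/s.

Rod-side annular area A_ann = π/4 × (143² − 92.2²) = 9384 mm^2
Flow into the rod-end port fills the annular volume.
v = Q / A

v ≈ 0.139 m/s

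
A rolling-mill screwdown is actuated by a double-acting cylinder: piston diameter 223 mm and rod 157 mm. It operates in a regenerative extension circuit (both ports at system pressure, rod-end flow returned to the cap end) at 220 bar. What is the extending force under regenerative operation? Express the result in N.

With equal pressure on both faces, forces on the annular region cancel; the net push is pressure × rod cross-section.
Rod cross-section A_rod = π/4 × (157 mm)² = 19360 mm^2
F = P × A_rod

F ≈ 4.26e5 N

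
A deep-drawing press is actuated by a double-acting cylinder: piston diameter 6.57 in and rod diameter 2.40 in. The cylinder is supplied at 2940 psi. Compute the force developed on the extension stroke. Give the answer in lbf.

F ≈ 99700 lbf

Cap-side area A_cap = π/4 × (6.57 in)² = 33.90 in^2
F = P × A_cap = 2940 psi × A_cap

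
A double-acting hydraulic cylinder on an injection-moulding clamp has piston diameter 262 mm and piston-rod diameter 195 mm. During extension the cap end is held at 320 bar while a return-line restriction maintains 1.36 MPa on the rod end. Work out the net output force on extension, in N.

F ≈ 1.69e6 N

Cap-side area A_cap = π/4 × (262 mm)² = 53910 mm^2
Rod-side annular area A_ann = π/4 × (262² − 195²) = 24050 mm^2
Net thrust = P_cap·A_cap − P_rod·A_ann = 1.725e6 N − 32710 N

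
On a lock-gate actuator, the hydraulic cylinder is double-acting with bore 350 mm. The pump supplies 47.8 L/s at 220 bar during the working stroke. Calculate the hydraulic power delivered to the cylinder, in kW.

W ≈ 1050 kW

Hydraulic power = P × Q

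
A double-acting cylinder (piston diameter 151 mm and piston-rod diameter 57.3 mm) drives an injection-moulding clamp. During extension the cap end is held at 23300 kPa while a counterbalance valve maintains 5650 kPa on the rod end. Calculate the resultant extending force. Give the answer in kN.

Cap-side area A_cap = π/4 × (151 mm)² = 17910 mm^2
Rod-side annular area A_ann = π/4 × (151² − 57.3²) = 15330 mm^2
Net thrust = P_cap·A_cap − P_rod·A_ann = 417.3 kN − 86.61 kN

F ≈ 331 kN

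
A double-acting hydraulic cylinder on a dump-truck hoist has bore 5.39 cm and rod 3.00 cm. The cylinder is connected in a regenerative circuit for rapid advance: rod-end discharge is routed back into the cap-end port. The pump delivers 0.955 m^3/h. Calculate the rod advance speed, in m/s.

v ≈ 0.375 m/s

In regeneration the rod-end outflow joins the pump flow into the cap end, so the net volume the pump must supply per unit advance equals the rod cross-section area.
Rod cross-section A_rod = π/4 × (3.00 cm)² = 7.069 cm^2
v = Q_pump / A_rod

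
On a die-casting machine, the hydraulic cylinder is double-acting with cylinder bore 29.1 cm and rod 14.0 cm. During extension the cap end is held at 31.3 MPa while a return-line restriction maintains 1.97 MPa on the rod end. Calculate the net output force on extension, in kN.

F ≈ 1980 kN

Cap-side area A_cap = π/4 × (29.1 cm)² = 665.1 cm^2
Rod-side annular area A_ann = π/4 × (29.1² − 14.0²) = 511.1 cm^2
Net thrust = P_cap·A_cap − P_rod·A_ann = 2082 kN − 100.7 kN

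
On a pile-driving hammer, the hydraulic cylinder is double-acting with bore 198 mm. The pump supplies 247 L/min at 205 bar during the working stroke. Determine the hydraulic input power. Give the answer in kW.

Hydraulic power = P × Q

W ≈ 84.4 kW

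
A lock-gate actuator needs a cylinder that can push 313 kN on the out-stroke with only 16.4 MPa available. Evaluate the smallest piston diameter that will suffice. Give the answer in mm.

Extension force acts on the full piston face: F = P × (π/4)D².
D = √(4F / (πP)) = √(4 × 313 kN / (π × 16.4 MPa))

D ≈ 156 mm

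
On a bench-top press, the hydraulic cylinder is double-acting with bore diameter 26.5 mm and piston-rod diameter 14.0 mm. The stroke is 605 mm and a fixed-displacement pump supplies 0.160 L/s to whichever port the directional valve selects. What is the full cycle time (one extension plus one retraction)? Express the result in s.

Cap-side area A_cap = π/4 × (26.5 mm)² = 551.5 mm^2
Rod-side annular area A_ann = π/4 × (26.5² − 14.0²) = 397.6 mm^2
t_ext = A_cap·L/Q = 2.086 s
t_ret = A_ann·L/Q = 1.503 s
t_cycle = t_ext + t_ret

t ≈ 3.59 s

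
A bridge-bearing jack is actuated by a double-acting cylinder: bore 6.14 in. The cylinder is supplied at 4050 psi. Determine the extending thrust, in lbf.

F ≈ 1.20e5 lbf

Cap-side area A_cap = π/4 × (6.14 in)² = 29.61 in^2
F = P × A_cap = 4050 psi × A_cap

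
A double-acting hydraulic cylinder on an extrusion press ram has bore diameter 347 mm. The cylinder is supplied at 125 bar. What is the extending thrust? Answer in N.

F ≈ 1.18e6 N

Cap-side area A_cap = π/4 × (347 mm)² = 94570 mm^2
F = P × A_cap = 125 bar × A_cap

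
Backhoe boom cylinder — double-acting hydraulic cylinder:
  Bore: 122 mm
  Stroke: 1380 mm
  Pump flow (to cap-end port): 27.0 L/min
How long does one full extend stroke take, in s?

t ≈ 35.8 s

Cap-side area A_cap = π/4 × (122 mm)² = 11690 mm^2
Swept volume V = A × L; t = V / Q = A·L / Q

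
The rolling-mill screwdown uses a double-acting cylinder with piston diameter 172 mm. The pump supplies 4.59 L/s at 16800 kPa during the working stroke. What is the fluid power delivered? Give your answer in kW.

Hydraulic power = P × Q

W ≈ 77.1 kW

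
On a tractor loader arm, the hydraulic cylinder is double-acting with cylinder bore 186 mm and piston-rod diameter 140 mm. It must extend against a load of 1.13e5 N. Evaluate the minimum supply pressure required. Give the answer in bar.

P ≈ 41.6 bar

Cap-side area A_cap = π/4 × (186 mm)² = 27170 mm^2
P = F / A = 1.13e5 N / A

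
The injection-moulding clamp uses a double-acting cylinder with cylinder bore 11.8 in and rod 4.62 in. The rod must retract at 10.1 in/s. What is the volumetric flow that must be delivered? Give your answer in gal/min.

Q ≈ 243 gal/min

Rod-side annular area A_ann = π/4 × (11.8² − 4.62²) = 92.59 in^2
Q = A × v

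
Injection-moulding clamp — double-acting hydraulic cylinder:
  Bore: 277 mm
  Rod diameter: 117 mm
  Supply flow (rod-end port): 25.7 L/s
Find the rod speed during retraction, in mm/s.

v ≈ 519 mm/s

Rod-side annular area A_ann = π/4 × (277² − 117²) = 49510 mm^2
Flow into the rod-end port fills the annular volume.
v = Q / A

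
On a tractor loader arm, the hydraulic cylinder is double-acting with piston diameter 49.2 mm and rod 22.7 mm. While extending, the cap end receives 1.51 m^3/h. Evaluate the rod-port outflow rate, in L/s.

Cap-side area A_cap = π/4 × (49.2 mm)² = 1901 mm^2
Rod-side annular area A_ann = π/4 × (49.2² − 22.7²) = 1496 mm^2
Piston speed v = Q_in/A_cap; rod-end outflow Q_out = v × A_ann = Q_in × A_ann/A_cap.

Q_out ≈ 0.330 L/s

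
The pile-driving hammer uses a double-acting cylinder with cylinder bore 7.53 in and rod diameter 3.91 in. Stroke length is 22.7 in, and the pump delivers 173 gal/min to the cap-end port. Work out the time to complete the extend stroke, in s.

t ≈ 1.52 s

Cap-side area A_cap = π/4 × (7.53 in)² = 44.53 in^2
Swept volume V = A × L; t = V / Q = A·L / Q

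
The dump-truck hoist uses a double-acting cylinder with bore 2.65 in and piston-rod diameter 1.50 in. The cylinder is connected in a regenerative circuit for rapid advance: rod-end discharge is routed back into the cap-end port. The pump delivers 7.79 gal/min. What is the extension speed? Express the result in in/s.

v ≈ 17.0 in/s

In regeneration the rod-end outflow joins the pump flow into the cap end, so the net volume the pump must supply per unit advance equals the rod cross-section area.
Rod cross-section A_rod = π/4 × (1.50 in)² = 1.767 in^2
v = Q_pump / A_rod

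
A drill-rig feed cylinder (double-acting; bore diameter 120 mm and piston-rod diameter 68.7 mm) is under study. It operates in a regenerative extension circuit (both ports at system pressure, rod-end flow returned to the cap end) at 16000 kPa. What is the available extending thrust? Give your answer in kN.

With equal pressure on both faces, forces on the annular region cancel; the net push is pressure × rod cross-section.
Rod cross-section A_rod = π/4 × (68.7 mm)² = 3707 mm^2
F = P × A_rod

F ≈ 59.3 kN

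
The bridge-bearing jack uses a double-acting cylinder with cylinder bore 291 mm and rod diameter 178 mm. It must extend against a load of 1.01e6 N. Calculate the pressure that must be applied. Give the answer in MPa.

Cap-side area A_cap = π/4 × (291 mm)² = 66510 mm^2
P = F / A = 1.01e6 N / A

P ≈ 15.2 MPa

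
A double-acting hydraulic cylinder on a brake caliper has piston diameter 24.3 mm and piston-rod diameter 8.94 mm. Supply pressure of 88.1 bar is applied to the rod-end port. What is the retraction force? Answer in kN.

F ≈ 3.53 kN

Rod-side annular area A_ann = π/4 × (24.3² − 8.94²) = 401.0 mm^2
On retraction the pressure acts on the annular area (bore minus rod).
F = P × A_ann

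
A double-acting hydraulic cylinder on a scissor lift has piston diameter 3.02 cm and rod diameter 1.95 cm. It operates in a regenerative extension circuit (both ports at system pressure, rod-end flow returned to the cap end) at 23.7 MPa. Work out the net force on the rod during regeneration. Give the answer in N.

With equal pressure on both faces, forces on the annular region cancel; the net push is pressure × rod cross-section.
Rod cross-section A_rod = π/4 × (1.95 cm)² = 2.986 cm^2
F = P × A_rod

F ≈ 7080 N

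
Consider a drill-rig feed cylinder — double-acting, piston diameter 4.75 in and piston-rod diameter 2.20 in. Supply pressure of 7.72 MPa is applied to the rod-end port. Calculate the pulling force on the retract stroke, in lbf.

F ≈ 15600 lbf

Rod-side annular area A_ann = π/4 × (4.75² − 2.20²) = 13.92 in^2
On retraction the pressure acts on the annular area (bore minus rod).
F = P × A_ann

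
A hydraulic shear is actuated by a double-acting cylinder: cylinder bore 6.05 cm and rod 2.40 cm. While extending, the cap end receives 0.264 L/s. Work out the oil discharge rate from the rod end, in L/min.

Q_out ≈ 13.3 L/min

Cap-side area A_cap = π/4 × (6.05 cm)² = 28.75 cm^2
Rod-side annular area A_ann = π/4 × (6.05² − 2.40²) = 24.22 cm^2
Piston speed v = Q_in/A_cap; rod-end outflow Q_out = v × A_ann = Q_in × A_ann/A_cap.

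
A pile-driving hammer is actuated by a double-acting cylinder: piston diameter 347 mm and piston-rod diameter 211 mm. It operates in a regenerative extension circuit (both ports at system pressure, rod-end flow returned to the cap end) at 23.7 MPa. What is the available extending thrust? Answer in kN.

With equal pressure on both faces, forces on the annular region cancel; the net push is pressure × rod cross-section.
Rod cross-section A_rod = π/4 × (211 mm)² = 34970 mm^2
F = P × A_rod

F ≈ 829 kN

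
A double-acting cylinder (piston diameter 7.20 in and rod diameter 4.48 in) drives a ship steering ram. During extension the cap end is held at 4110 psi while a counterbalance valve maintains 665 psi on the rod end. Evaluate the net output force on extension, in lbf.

F ≈ 1.51e5 lbf

Cap-side area A_cap = π/4 × (7.20 in)² = 40.72 in^2
Rod-side annular area A_ann = π/4 × (7.20² − 4.48²) = 24.95 in^2
Net thrust = P_cap·A_cap − P_rod·A_ann = 1.673e5 lbf − 16590 lbf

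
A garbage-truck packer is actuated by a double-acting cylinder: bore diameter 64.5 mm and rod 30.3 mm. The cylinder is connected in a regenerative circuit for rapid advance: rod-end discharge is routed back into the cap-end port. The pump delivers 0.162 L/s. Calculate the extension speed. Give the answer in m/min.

v ≈ 13.5 m/min

In regeneration the rod-end outflow joins the pump flow into the cap end, so the net volume the pump must supply per unit advance equals the rod cross-section area.
Rod cross-section A_rod = π/4 × (30.3 mm)² = 721.1 mm^2
v = Q_pump / A_rod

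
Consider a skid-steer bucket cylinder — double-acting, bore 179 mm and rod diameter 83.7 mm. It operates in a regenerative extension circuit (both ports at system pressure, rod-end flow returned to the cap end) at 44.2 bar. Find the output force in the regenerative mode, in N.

F ≈ 24300 N

With equal pressure on both faces, forces on the annular region cancel; the net push is pressure × rod cross-section.
Rod cross-section A_rod = π/4 × (83.7 mm)² = 5502 mm^2
F = P × A_rod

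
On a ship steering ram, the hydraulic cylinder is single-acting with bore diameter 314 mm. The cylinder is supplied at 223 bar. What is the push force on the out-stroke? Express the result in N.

Cap-side area A_cap = π/4 × (314 mm)² = 77440 mm^2
F = P × A_cap = 223 bar × A_cap

F ≈ 1.73e6 N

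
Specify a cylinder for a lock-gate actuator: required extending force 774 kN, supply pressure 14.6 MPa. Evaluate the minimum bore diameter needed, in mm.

D ≈ 260 mm

Extension force acts on the full piston face: F = P × (π/4)D².
D = √(4F / (πP)) = √(4 × 774 kN / (π × 14.6 MPa))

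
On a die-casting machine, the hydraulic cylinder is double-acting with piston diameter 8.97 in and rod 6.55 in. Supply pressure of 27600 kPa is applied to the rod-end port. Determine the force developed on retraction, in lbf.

F ≈ 1.18e5 lbf

Rod-side annular area A_ann = π/4 × (8.97² − 6.55²) = 29.50 in^2
On retraction the pressure acts on the annular area (bore minus rod).
F = P × A_ann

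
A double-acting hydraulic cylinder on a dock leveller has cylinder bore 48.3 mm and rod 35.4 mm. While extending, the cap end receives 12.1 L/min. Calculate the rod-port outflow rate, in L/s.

Q_out ≈ 0.0933 L/s

Cap-side area A_cap = π/4 × (48.3 mm)² = 1832 mm^2
Rod-side annular area A_ann = π/4 × (48.3² − 35.4²) = 848.0 mm^2
Piston speed v = Q_in/A_cap; rod-end outflow Q_out = v × A_ann = Q_in × A_ann/A_cap.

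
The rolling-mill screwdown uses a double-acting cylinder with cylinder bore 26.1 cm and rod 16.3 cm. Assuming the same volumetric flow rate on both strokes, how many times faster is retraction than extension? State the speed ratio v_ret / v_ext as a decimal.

Cap-side area A_cap = π/4 × (26.1 cm)² = 535.0 cm^2
Rod-side annular area A_ann = π/4 × (26.1² − 16.3²) = 326.3 cm^2
For equal Q, v ∝ 1/A, so v_ret/v_ext = A_cap/A_ann.

v_ret/v_ext ≈ 1.64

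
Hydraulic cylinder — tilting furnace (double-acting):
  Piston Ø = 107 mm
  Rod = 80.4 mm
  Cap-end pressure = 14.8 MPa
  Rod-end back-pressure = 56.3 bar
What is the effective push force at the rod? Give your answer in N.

F ≈ 1.11e5 N

Cap-side area A_cap = π/4 × (107 mm)² = 8992 mm^2
Rod-side annular area A_ann = π/4 × (107² − 80.4²) = 3915 mm^2
Net thrust = P_cap·A_cap − P_rod·A_ann = 1.331e5 N − 22040 N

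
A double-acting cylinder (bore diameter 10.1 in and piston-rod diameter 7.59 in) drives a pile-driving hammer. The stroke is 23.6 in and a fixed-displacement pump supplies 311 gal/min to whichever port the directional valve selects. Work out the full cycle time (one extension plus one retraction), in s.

Cap-side area A_cap = π/4 × (10.1 in)² = 80.12 in^2
Rod-side annular area A_ann = π/4 × (10.1² − 7.59²) = 34.87 in^2
t_ext = A_cap·L/Q = 1.579 s
t_ret = A_ann·L/Q = 0.6874 s
t_cycle = t_ext + t_ret

t ≈ 2.27 s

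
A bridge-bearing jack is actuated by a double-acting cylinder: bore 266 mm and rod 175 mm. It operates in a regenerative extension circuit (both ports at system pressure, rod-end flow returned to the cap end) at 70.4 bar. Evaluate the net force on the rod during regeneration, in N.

With equal pressure on both faces, forces on the annular region cancel; the net push is pressure × rod cross-section.
Rod cross-section A_rod = π/4 × (175 mm)² = 24050 mm^2
F = P × A_rod

F ≈ 1.69e5 N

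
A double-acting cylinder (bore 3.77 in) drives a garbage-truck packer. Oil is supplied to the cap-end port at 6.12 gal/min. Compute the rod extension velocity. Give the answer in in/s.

v ≈ 2.11 in/s

Cap-side area A_cap = π/4 × (3.77 in)² = 11.16 in^2
v = Q / A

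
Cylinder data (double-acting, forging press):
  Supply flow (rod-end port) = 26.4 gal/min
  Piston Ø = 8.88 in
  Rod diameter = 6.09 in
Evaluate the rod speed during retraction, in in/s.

Rod-side annular area A_ann = π/4 × (8.88² − 6.09²) = 32.80 in^2
Flow into the rod-end port fills the annular volume.
v = Q / A

v ≈ 3.10 in/s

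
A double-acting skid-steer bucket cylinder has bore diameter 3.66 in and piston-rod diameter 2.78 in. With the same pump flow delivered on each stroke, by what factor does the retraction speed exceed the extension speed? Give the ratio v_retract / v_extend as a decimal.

v_ret/v_ext ≈ 2.36

Cap-side area A_cap = π/4 × (3.66 in)² = 10.52 in^2
Rod-side annular area A_ann = π/4 × (3.66² − 2.78²) = 4.451 in^2
For equal Q, v ∝ 1/A, so v_ret/v_ext = A_cap/A_ann.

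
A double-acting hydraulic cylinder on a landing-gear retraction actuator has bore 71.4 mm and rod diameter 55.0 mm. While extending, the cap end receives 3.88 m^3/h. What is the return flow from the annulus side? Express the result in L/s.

Q_out ≈ 0.438 L/s

Cap-side area A_cap = π/4 × (71.4 mm)² = 4004 mm^2
Rod-side annular area A_ann = π/4 × (71.4² − 55.0²) = 1628 mm^2
Piston speed v = Q_in/A_cap; rod-end outflow Q_out = v × A_ann = Q_in × A_ann/A_cap.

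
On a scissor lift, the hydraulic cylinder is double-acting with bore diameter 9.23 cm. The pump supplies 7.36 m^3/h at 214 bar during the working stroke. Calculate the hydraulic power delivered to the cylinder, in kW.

Hydraulic power = P × Q

W ≈ 43.8 kW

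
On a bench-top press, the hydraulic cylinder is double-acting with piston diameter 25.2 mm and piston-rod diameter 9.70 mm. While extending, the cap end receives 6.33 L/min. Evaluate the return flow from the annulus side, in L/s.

Q_out ≈ 0.0899 L/s

Cap-side area A_cap = π/4 × (25.2 mm)² = 498.8 mm^2
Rod-side annular area A_ann = π/4 × (25.2² − 9.70²) = 424.9 mm^2
Piston speed v = Q_in/A_cap; rod-end outflow Q_out = v × A_ann = Q_in × A_ann/A_cap.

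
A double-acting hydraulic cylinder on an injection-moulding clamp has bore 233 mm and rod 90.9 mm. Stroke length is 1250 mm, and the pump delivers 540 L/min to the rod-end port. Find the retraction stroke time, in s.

t ≈ 5.02 s

Rod-side annular area A_ann = π/4 × (233² − 90.9²) = 36150 mm^2
Swept volume V = A × L; t = V / Q = A·L / Q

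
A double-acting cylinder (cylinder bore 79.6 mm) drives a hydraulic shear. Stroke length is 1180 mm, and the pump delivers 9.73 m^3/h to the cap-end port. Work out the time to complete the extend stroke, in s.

Cap-side area A_cap = π/4 × (79.6 mm)² = 4976 mm^2
Swept volume V = A × L; t = V / Q = A·L / Q

t ≈ 2.17 s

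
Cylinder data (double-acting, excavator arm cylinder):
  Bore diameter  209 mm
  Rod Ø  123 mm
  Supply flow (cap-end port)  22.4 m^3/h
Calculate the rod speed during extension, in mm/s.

v ≈ 181 mm/s

Cap-side area A_cap = π/4 × (209 mm)² = 34310 mm^2
v = Q / A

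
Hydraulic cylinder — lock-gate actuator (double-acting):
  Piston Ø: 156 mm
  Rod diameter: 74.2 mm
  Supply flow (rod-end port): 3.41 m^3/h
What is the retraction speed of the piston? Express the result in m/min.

Rod-side annular area A_ann = π/4 × (156² − 74.2²) = 14790 mm^2
Flow into the rod-end port fills the annular volume.
v = Q / A

v ≈ 3.84 m/min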